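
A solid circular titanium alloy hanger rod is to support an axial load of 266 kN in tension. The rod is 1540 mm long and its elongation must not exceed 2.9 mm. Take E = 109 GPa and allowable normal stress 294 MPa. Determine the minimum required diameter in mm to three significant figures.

Required area A ≥ P/σ_allow = 266000/294 = 904.8 mm².
For a solid circular section, d ≥ √(4A/π) = 33.94 mm.
Elongation limit: A ≥ PL/(Eδ_allow) = 266000·1540/(109000·2.9) = 1296 mm² ⇒ d ≥ 40.62 mm.
The elongation limit governs.

40.6 mm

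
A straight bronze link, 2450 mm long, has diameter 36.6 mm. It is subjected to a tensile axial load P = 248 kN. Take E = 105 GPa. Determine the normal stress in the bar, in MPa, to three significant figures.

A = 1052 mm².
σ = N/A = 248000/1052 = 235.7 MPa.

236 MPa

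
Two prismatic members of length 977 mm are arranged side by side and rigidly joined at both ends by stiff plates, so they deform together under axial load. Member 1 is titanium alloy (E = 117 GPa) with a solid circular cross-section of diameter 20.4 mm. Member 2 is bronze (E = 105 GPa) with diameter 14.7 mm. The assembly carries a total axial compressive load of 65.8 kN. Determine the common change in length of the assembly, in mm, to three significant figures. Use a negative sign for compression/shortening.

A_1 = 326.9 mm².
A_2 = 169.7 mm².
Equal strain + equilibrium ⇒ each member carries load in proportion to AE: A₁E₁ = 38240000 N, A₂E₂ = 17820000 N, ΣAE = 56060000 N.
δ = PL/ΣAE = -65800·977/56060000 = -1.147 mm.

-1.15 mm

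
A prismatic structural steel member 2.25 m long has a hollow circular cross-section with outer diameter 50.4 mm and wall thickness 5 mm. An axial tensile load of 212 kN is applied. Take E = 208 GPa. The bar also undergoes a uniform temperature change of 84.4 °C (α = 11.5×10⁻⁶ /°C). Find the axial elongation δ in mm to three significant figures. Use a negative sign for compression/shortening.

A = 713.1 mm².
δ_mech = NL/(AE) = 212000·2250/(713.1·208000) = 3.216 mm.
δ_thermal = αLΔT = 11.5e-6·2250·84.4 = 2.184 mm.
δ = δ_mech + δ_thermal = 5.4 mm.

5.40 mm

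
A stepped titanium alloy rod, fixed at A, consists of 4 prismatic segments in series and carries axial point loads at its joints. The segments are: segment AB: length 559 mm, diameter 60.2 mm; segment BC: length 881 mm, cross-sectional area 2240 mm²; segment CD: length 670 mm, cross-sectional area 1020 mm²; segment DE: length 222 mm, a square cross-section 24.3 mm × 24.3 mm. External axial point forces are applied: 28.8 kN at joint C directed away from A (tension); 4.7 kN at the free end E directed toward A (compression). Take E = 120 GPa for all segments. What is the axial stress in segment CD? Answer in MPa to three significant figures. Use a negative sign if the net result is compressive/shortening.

Internal axial forces (sectioning from the free end, tension +): N_DE = -4.7 kN, N_CD = -4.7 kN, N_BC = 24.1 kN, N_AB = 24.1 kN.
σ_CD = N_CD/A_CD = -4700/1020 = -4.608 MPa.

-4.61 MPa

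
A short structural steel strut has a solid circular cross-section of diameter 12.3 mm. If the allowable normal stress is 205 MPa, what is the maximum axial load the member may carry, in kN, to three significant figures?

24.4 kN

A = 118.8 mm².
P_max = σ_allow · A = 205 · 118.8 = 24360 N = 24.36 kN.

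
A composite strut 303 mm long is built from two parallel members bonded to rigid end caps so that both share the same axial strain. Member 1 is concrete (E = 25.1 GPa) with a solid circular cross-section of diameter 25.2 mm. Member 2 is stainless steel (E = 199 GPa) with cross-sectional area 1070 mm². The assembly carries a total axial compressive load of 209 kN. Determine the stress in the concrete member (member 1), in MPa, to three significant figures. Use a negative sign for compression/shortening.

A_1 = 498.8 mm².
Equal strain + equilibrium ⇒ each member carries load in proportion to AE: A₁E₁ = 12520000 N, A₂E₂ = 212900000 N, ΣAE = 225400000 N.
σ₁ = P·E₁/ΣAE = -209000·25100/225400000 = -23.27 MPa.

-23.3 MPa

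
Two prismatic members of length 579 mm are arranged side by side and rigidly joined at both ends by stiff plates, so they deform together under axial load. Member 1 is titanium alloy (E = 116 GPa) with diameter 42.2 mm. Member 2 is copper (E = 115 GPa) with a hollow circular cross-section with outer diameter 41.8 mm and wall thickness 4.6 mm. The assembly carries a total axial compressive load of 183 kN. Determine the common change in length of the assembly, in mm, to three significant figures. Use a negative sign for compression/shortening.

A_1 = 1399 mm².
A_2 = 537.6 mm².
Equal strain + equilibrium ⇒ each member carries load in proportion to AE: A₁E₁ = 162200000 N, A₂E₂ = 61820000 N, ΣAE = 224100000 N.
δ = PL/ΣAE = -183000·579/224100000 = -0.4729 mm.

-0.473 mm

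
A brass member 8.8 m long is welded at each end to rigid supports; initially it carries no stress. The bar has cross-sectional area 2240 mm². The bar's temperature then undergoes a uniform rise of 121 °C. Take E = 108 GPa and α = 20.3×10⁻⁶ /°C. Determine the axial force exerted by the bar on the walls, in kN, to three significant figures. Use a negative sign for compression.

-594 kN

Free thermal expansion αLΔT = 20.3e-6 · 8800 · 121 = 21.62 mm.
The walls impose strain ε = −(21.62)/8800 = -2.4563e-03; σ = Eε = 108000 · -2.4563e-03 = -265.3 MPa.
Wall reaction R = σ·A = -265.3·2240 = -594200 N = -594.2 kN.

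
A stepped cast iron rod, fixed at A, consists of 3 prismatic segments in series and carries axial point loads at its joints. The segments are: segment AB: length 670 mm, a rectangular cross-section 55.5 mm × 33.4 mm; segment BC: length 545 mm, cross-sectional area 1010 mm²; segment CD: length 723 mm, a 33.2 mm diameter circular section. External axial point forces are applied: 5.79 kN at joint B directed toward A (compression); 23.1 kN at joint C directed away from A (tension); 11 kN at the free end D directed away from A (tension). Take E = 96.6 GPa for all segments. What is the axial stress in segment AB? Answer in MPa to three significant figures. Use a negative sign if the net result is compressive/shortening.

15.3 MPa

Internal axial forces (sectioning from the free end, tension +): N_CD = 11 kN, N_BC = 34.1 kN, N_AB = 28.31 kN.
A_AB = 1854 mm².
σ_AB = N_AB/A_AB = 28310/1854 = 15.27 MPa.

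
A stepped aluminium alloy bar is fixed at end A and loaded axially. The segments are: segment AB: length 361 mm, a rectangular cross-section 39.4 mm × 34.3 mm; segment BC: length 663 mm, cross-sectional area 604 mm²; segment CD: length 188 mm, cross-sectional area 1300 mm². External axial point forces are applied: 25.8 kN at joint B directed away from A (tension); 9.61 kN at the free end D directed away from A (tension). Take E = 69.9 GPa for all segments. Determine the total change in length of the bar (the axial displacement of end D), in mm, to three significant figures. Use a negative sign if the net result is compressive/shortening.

Internal axial forces (sectioning from the free end, tension +): N_CD = 9.61 kN, N_BC = 9.61 kN, N_AB = 35.41 kN.
A_AB = 1351 mm².
δ_AB = 35410·361/(1351·69900) = 0.1353 mm
δ_BC = 9610·663/(604·69900) = 0.1509 mm
δ_CD = 9610·188/(1300·69900) = 0.01988 mm
δ = Σδ_i = 0.3061 mm.

0.306 mm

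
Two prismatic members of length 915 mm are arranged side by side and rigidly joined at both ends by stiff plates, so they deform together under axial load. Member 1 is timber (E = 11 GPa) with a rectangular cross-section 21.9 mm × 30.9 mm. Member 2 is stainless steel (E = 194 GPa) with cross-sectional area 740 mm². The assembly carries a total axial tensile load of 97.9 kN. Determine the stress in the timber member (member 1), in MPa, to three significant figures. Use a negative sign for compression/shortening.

7.13 MPa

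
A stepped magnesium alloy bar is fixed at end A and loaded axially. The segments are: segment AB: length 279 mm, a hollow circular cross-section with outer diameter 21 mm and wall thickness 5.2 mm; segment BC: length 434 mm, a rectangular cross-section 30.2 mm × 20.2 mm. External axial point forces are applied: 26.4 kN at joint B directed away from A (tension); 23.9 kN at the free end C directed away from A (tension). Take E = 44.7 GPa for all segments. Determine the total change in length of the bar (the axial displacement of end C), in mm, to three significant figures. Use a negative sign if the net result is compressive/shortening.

Internal axial forces (sectioning from the free end, tension +): N_BC = 23.9 kN, N_AB = 50.3 kN.
A_AB = 258.1 mm².
A_BC = 610 mm².
δ_AB = 50300·279/(258.1·44700) = 1.216 mm
δ_BC = 23900·434/(610·44700) = 0.3804 mm
δ = Σδ_i = 1.597 mm.

1.60 mm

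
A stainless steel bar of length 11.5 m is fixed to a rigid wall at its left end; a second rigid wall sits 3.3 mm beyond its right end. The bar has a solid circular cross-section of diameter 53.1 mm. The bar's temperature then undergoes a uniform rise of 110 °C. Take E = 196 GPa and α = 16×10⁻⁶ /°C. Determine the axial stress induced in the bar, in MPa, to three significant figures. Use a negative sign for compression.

-289 MPa

Free thermal expansion αLΔT = 16e-6 · 11500 · 110 = 20.24 mm.
The walls engage after the gap closes; constrained expansion = 20.24 − 3.3 = 16.94 mm.
The walls impose strain ε = −(16.94)/11500 = -1.4730e-03; σ = Eε = 196000 · -1.4730e-03 = -288.7 MPa.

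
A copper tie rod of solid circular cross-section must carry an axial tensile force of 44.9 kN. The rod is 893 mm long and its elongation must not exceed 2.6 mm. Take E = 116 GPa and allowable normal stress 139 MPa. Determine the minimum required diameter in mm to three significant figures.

20.3 mm

Required area A ≥ P/σ_allow = 44900/139 = 323 mm².
For a solid circular section, d ≥ √(4A/π) = 20.28 mm.
Elongation limit: A ≥ PL/(Eδ_allow) = 44900·893/(116000·2.6) = 132.9 mm² ⇒ d ≥ 13.01 mm.
The stress limit governs.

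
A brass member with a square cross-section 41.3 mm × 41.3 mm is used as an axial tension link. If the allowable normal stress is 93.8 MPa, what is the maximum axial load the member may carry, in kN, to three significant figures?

160 kN

A = 1706 mm².
P_max = σ_allow · A = 93.8 · 1706 = 160000 N = 160 kN.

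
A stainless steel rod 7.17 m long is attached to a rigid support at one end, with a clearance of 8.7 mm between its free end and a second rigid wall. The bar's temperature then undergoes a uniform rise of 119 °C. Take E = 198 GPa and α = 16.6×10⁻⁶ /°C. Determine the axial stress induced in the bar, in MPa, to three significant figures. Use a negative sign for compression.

-151 MPa

Free thermal expansion αLΔT = 16.6e-6 · 7170 · 119 = 14.16 mm.
The walls engage after the gap closes; constrained expansion = 14.16 − 8.7 = 5.464 mm.
The walls impose strain ε = −(5.464)/7170 = -7.6201e-04; σ = Eε = 198000 · -7.6201e-04 = -150.9 MPa.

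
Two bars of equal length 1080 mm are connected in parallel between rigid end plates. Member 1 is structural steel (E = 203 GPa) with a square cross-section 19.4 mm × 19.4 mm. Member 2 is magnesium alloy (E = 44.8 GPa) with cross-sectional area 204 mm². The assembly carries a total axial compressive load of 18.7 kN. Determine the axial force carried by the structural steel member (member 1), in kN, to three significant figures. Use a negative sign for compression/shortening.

-16.7 kN

A_1 = 376.4 mm².
Equal strain + equilibrium ⇒ each member carries load in proportion to AE: A₁E₁ = 76400000 N, A₂E₂ = 9139000 N, ΣAE = 85540000 N.
F₁ = P·A₁E₁/ΣAE = -18700·76400000/85540000 = -16700 N.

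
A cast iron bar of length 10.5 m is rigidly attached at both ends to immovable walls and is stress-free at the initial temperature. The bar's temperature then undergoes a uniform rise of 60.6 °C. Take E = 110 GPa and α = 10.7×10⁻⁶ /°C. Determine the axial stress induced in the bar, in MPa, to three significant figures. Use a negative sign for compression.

Free thermal expansion αLΔT = 10.7e-6 · 10500 · 60.6 = 6.808 mm.
The walls impose strain ε = −(6.808)/10500 = -6.4842e-04; σ = Eε = 110000 · -6.4842e-04 = -71.33 MPa.

-71.3 MPa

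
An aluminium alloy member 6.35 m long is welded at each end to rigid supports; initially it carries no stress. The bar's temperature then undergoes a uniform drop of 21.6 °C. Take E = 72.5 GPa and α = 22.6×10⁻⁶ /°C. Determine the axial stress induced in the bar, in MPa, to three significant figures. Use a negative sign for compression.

35.4 MPa

Free thermal expansion αLΔT = 22.6e-6 · 6350 · -21.6 = -3.1 mm.
The walls impose strain ε = −(-3.1)/6350 = 4.8816e-04; σ = Eε = 72500 · 4.8816e-04 = 35.39 MPa.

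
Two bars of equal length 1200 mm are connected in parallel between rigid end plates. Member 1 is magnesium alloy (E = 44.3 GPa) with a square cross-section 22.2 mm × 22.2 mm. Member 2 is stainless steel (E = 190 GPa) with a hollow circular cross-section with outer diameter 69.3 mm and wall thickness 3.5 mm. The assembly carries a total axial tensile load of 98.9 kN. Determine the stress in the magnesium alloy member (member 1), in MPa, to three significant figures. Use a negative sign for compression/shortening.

A_1 = 492.8 mm².
A_2 = 723.5 mm².
Equal strain + equilibrium ⇒ each member carries load in proportion to AE: A₁E₁ = 21830000 N, A₂E₂ = 137500000 N, ΣAE = 159300000 N.
σ₁ = P·E₁/ΣAE = 98900·44300/159300000 = 27.5 MPa.

27.5 MPa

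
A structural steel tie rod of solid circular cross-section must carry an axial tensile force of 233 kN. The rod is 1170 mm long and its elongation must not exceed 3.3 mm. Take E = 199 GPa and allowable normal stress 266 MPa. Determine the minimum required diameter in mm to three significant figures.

33.4 mm

Required area A ≥ P/σ_allow = 233000/266 = 875.9 mm².
For a solid circular section, d ≥ √(4A/π) = 33.4 mm.
Elongation limit: A ≥ PL/(Eδ_allow) = 233000·1170/(199000·3.3) = 415.1 mm² ⇒ d ≥ 22.99 mm.
The stress limit governs.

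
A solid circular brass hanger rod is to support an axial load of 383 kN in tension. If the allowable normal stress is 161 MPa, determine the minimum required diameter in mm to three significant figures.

Required area A ≥ P/σ_allow = 383000/161 = 2379 mm².
For a solid circular section, d ≥ √(4A/π) = 55.04 mm.

55.0 mm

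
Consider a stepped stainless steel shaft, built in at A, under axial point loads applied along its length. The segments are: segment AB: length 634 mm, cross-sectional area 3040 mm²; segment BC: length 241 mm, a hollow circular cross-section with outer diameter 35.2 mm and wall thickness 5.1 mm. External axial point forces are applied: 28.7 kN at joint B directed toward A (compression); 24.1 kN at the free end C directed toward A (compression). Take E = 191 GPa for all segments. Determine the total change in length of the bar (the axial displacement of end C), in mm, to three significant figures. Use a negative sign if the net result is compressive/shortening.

-0.121 mm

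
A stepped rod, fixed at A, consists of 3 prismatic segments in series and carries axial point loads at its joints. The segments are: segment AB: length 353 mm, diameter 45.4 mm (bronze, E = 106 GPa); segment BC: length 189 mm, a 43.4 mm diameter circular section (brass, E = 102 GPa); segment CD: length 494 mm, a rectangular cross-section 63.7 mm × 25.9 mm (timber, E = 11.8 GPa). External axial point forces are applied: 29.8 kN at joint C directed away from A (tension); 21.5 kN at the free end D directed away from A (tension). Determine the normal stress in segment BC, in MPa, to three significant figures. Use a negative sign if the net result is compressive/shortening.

34.7 MPa

Internal axial forces (sectioning from the free end, tension +): N_CD = 21.5 kN, N_BC = 51.3 kN, N_AB = 51.3 kN.
A_BC = 1479 mm².
σ_BC = N_BC/A_BC = 51300/1479 = 34.68 MPa.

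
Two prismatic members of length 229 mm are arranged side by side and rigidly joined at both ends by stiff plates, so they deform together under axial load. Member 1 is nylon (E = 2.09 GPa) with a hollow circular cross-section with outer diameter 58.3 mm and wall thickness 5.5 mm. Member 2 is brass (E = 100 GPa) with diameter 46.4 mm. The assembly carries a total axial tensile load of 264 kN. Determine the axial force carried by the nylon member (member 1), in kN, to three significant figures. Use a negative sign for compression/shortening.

A_1 = 912.3 mm².
A_2 = 1691 mm².
Equal strain + equilibrium ⇒ each member carries load in proportion to AE: A₁E₁ = 1907000 N, A₂E₂ = 169100000 N, ΣAE = 171000000 N.
F₁ = P·A₁E₁/ΣAE = 264000·1907000/171000000 = 2944 N.

2.94 kN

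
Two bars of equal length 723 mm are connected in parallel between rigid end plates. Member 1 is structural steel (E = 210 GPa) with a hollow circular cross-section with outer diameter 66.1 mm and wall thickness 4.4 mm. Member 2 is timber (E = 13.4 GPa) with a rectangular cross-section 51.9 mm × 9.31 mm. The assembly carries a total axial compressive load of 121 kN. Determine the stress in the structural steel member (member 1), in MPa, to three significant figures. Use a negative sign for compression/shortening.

-137 MPa

A_1 = 852.9 mm².
A_2 = 483.2 mm².
Equal strain + equilibrium ⇒ each member carries load in proportion to AE: A₁E₁ = 179100000 N, A₂E₂ = 6475000 N, ΣAE = 185600000 N.
σ₁ = P·E₁/ΣAE = -121000·210000/185600000 = -136.9 MPa.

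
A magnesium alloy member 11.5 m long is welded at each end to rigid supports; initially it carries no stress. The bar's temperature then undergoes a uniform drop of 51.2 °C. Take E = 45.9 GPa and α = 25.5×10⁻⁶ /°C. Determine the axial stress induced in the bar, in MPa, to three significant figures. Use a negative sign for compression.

59.9 MPa

Free thermal expansion αLΔT = 25.5e-6 · 11500 · -51.2 = -15.01 mm.
The walls impose strain ε = −(-15.01)/11500 = 1.3056e-03; σ = Eε = 45900 · 1.3056e-03 = 59.93 MPa.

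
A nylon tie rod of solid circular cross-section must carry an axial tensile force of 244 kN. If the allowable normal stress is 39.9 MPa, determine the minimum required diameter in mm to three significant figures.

88.2 mm

Required area A ≥ P/σ_allow = 244000/39.9 = 6115 mm².
For a solid circular section, d ≥ √(4A/π) = 88.24 mm.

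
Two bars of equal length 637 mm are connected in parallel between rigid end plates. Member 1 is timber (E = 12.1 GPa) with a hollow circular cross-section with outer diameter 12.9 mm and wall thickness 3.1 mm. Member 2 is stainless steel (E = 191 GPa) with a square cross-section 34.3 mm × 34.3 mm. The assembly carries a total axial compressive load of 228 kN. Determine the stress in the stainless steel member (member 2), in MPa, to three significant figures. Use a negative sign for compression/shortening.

A_1 = 95.44 mm².
A_2 = 1176 mm².
Equal strain + equilibrium ⇒ each member carries load in proportion to AE: A₁E₁ = 1155000 N, A₂E₂ = 224700000 N, ΣAE = 225900000 N.
σ₂ = P·E₂/ΣAE = -228000·191000/225900000 = -192.8 MPa.

-193 MPa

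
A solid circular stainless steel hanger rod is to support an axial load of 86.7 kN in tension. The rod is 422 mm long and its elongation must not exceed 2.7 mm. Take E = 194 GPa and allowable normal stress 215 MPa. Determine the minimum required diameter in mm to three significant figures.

Required area A ≥ P/σ_allow = 86700/215 = 403.3 mm².
For a solid circular section, d ≥ √(4A/π) = 22.66 mm.
Elongation limit: A ≥ PL/(Eδ_allow) = 86700·422/(194000·2.7) = 69.85 mm² ⇒ d ≥ 9.431 mm.
The stress limit governs.

22.7 mm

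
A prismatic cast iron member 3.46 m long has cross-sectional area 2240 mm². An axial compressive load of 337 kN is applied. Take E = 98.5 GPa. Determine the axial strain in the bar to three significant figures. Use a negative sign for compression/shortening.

-0.00153

σ = N/A = -150.4 MPa; ε = σ/E = -150.4/98500 = -1.527e-03.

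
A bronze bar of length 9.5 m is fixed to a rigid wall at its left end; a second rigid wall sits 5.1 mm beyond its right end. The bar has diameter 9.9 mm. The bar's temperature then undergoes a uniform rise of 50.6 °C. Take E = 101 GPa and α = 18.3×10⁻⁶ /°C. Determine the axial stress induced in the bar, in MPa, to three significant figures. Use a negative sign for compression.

Free thermal expansion αLΔT = 18.3e-6 · 9500 · 50.6 = 8.797 mm.
The walls engage after the gap closes; constrained expansion = 8.797 − 5.1 = 3.697 mm.
The walls impose strain ε = −(3.697)/9500 = -3.8914e-04; σ = Eε = 101000 · -3.8914e-04 = -39.3 MPa.

-39.3 MPa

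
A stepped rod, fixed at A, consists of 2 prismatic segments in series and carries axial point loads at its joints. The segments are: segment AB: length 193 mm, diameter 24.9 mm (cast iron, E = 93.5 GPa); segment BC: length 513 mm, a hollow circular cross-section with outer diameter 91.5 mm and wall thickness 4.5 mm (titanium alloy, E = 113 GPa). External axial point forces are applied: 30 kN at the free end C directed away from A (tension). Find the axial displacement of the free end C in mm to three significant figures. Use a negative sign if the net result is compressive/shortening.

Internal axial forces (sectioning from the free end, tension +): N_BC = 30 kN, N_AB = 30 kN.
A_AB = 487 mm².
A_BC = 1230 mm².
δ_AB = 30000·193/(487·93500) = 0.1272 mm
δ_BC = 30000·513/(1230·113000) = 0.1107 mm
δ = Σδ_i = 0.2379 mm.

0.238 mm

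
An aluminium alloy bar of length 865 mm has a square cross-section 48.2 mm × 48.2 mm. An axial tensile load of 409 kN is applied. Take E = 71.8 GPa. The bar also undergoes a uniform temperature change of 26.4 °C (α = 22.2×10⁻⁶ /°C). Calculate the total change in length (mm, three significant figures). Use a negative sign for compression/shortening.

2.63 mm

A = 2323 mm².
δ_mech = NL/(AE) = 409000·865/(2323·71800) = 2.121 mm.
δ_thermal = αLΔT = 22.2e-6·865·26.4 = 0.507 mm.
δ = δ_mech + δ_thermal = 2.628 mm.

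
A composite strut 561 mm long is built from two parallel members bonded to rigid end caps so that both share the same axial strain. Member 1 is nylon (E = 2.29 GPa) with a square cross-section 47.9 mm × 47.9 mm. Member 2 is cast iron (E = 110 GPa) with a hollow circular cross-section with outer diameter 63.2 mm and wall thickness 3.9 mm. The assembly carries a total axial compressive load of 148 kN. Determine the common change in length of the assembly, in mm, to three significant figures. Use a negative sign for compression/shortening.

A_1 = 2294 mm².
A_2 = 726.6 mm².
Equal strain + equilibrium ⇒ each member carries load in proportion to AE: A₁E₁ = 5254000 N, A₂E₂ = 79920000 N, ΣAE = 85180000 N.
δ = PL/ΣAE = -148000·561/85180000 = -0.9748 mm.

-0.975 mm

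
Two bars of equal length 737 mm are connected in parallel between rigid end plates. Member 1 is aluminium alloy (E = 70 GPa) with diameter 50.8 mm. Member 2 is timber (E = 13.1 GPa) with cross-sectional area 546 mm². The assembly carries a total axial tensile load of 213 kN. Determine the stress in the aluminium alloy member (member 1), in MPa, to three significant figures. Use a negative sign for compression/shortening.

A_1 = 2027 mm².
Equal strain + equilibrium ⇒ each member carries load in proportion to AE: A₁E₁ = 141900000 N, A₂E₂ = 7153000 N, ΣAE = 149000000 N.
σ₁ = P·E₁/ΣAE = 213000·70000/149000000 = 100 MPa.

100 MPa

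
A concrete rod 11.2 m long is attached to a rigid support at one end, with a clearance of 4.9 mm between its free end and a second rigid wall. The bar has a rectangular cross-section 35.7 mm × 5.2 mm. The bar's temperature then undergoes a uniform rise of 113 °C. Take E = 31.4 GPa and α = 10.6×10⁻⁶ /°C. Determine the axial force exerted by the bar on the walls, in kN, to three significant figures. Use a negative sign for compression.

-4.43 kN

Free thermal expansion αLΔT = 10.6e-6 · 11200 · 113 = 13.42 mm.
The walls engage after the gap closes; constrained expansion = 13.42 − 4.9 = 8.515 mm.
The walls impose strain ε = −(8.515)/11200 = -7.6030e-04; σ = Eε = 31400 · -7.6030e-04 = -23.87 MPa.
Wall reaction R = σ·A = -23.87·185.6 = -4432 N = -4.432 kN.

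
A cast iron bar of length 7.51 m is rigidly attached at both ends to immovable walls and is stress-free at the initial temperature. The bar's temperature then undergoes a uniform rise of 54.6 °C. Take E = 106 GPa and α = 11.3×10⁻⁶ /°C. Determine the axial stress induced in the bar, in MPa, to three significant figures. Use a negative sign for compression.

-65.4 MPa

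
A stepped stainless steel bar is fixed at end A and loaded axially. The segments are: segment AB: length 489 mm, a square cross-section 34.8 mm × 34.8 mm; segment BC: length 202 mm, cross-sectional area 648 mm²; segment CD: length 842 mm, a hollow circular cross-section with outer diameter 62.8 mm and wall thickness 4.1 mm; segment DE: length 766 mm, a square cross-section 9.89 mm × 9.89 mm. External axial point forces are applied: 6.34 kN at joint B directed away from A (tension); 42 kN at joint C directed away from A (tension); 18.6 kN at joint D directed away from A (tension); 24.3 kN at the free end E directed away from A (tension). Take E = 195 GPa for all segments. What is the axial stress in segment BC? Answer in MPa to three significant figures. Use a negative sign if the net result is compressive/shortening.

Internal axial forces (sectioning from the free end, tension +): N_DE = 24.3 kN, N_CD = 42.9 kN, N_BC = 84.9 kN, N_AB = 91.24 kN.
σ_BC = N_BC/A_BC = 84900/648 = 131 MPa.

131 MPa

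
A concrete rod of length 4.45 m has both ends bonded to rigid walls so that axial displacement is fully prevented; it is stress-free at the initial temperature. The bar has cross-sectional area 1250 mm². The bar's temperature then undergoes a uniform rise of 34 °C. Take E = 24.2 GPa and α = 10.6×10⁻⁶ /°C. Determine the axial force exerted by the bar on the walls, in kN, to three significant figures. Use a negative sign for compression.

-10.9 kN

Free thermal expansion αLΔT = 10.6e-6 · 4450 · 34 = 1.604 mm.
The walls impose strain ε = −(1.604)/4450 = -3.6040e-04; σ = Eε = 24200 · -3.6040e-04 = -8.722 MPa.
Wall reaction R = σ·A = -8.722·1250 = -10900 N = -10.9 kN.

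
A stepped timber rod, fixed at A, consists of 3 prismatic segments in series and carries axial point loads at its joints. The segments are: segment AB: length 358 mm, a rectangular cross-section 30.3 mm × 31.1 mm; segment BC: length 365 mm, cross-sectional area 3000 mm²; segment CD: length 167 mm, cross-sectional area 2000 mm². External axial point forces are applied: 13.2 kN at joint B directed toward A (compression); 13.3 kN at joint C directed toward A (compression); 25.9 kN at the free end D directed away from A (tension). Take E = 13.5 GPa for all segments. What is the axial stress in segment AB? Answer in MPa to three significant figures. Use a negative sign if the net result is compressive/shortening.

Internal axial forces (sectioning from the free end, tension +): N_CD = 25.9 kN, N_BC = 12.6 kN, N_AB = -0.6 kN.
A_AB = 942.3 mm².
σ_AB = N_AB/A_AB = -600/942.3 = -0.6367 MPa.

-0.637 MPa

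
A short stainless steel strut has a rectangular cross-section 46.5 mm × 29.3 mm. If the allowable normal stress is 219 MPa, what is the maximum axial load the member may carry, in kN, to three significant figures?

298 kN

A = 1362 mm².
P_max = σ_allow · A = 219 · 1362 = 298400 N = 298.4 kN.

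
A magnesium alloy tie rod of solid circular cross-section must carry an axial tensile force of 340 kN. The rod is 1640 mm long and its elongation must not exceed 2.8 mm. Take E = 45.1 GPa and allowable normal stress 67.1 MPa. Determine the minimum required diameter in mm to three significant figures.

80.3 mm

Required area A ≥ P/σ_allow = 340000/67.1 = 5067 mm².
For a solid circular section, d ≥ √(4A/π) = 80.32 mm.
Elongation limit: A ≥ PL/(Eδ_allow) = 340000·1640/(45100·2.8) = 4416 mm² ⇒ d ≥ 74.98 mm.
The stress limit governs.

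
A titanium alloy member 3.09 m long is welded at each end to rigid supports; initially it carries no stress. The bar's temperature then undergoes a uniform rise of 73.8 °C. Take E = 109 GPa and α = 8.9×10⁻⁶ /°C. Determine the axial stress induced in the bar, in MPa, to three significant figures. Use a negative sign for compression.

-71.6 MPa

Free thermal expansion αLΔT = 8.9e-6 · 3090 · 73.8 = 2.03 mm.
The walls impose strain ε = −(2.03)/3090 = -6.5682e-04; σ = Eε = 109000 · -6.5682e-04 = -71.59 MPa.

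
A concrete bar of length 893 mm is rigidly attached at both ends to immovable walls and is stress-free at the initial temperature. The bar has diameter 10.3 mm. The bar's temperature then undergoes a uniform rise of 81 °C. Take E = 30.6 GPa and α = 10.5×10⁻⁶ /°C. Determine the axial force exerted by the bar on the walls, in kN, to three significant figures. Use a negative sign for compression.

-2.17 kN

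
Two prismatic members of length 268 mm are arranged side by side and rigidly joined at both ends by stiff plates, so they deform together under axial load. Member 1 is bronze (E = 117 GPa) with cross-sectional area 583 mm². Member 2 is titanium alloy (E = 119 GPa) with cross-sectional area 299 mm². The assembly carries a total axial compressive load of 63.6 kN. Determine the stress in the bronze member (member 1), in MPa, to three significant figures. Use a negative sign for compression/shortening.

-71.7 MPa

Equal strain + equilibrium ⇒ each member carries load in proportion to AE: A₁E₁ = 68210000 N, A₂E₂ = 35580000 N, ΣAE = 103800000 N.
σ₁ = P·E₁/ΣAE = -63600·117000/103800000 = -71.69 MPa.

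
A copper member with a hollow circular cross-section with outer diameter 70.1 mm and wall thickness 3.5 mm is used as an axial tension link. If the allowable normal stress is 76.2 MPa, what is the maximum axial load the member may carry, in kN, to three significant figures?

55.8 kN

A = 732.3 mm².
P_max = σ_allow · A = 76.2 · 732.3 = 55800 N = 55.8 kN.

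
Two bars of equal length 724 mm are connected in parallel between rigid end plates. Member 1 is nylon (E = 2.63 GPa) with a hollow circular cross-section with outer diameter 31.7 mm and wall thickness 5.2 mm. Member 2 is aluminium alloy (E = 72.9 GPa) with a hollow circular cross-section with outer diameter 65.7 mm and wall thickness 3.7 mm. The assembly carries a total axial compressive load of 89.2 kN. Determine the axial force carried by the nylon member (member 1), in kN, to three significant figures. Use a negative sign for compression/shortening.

A_1 = 432.9 mm².
A_2 = 720.7 mm².
Equal strain + equilibrium ⇒ each member carries load in proportion to AE: A₁E₁ = 1139000 N, A₂E₂ = 52540000 N, ΣAE = 53680000 N.
F₁ = P·A₁E₁/ΣAE = -89200·1139000/53680000 = -1892 N.

-1.89 kN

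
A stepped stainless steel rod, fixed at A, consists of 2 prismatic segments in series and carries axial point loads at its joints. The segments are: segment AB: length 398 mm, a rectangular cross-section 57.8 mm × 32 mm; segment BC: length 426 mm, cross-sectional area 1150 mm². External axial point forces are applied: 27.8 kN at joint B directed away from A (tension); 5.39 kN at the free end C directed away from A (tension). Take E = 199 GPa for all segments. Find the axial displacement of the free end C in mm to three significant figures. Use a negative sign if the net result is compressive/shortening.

Internal axial forces (sectioning from the free end, tension +): N_BC = 5.39 kN, N_AB = 33.19 kN.
A_AB = 1850 mm².
δ_AB = 33190·398/(1850·199000) = 0.03589 mm
δ_BC = 5390·426/(1150·199000) = 0.01003 mm
δ = Σδ_i = 0.04592 mm.

0.0459 mm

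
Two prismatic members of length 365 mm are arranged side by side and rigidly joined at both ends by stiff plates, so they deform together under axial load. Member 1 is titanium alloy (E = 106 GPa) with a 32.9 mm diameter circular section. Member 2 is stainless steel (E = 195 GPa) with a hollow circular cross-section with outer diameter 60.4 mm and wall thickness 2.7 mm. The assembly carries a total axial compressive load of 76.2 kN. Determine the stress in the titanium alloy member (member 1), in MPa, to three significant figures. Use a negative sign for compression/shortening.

-43.5 MPa

A_1 = 850.1 mm².
A_2 = 489.4 mm².
Equal strain + equilibrium ⇒ each member carries load in proportion to AE: A₁E₁ = 90110000 N, A₂E₂ = 95440000 N, ΣAE = 185600000 N.
σ₁ = P·E₁/ΣAE = -76200·106000/185600000 = -43.53 MPa.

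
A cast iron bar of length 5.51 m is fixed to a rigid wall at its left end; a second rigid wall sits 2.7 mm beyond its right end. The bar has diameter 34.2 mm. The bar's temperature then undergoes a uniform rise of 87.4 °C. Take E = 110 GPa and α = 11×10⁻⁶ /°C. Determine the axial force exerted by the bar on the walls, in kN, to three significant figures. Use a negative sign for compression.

-47.6 kN

Free thermal expansion αLΔT = 11e-6 · 5510 · 87.4 = 5.297 mm.
The walls engage after the gap closes; constrained expansion = 5.297 − 2.7 = 2.597 mm.
The walls impose strain ε = −(2.597)/5510 = -4.7138e-04; σ = Eε = 110000 · -4.7138e-04 = -51.85 MPa.
Wall reaction R = σ·A = -51.85·918.6 = -47630 N = -47.63 kN.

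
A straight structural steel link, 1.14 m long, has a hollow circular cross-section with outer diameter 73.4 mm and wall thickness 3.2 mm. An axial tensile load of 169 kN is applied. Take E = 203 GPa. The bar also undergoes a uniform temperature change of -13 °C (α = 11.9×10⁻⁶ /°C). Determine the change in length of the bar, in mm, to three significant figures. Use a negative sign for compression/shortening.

1.17 mm

A = 705.7 mm².
δ_mech = NL/(AE) = 169000·1140/(705.7·203000) = 1.345 mm.
δ_thermal = αLΔT = 11.9e-6·1140·-13 = -0.1764 mm.
δ = δ_mech + δ_thermal = 1.168 mm.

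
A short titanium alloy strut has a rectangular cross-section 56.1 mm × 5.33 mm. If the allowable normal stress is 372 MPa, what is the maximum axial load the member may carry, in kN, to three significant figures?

111 kN

A = 299 mm².
P_max = σ_allow · A = 372 · 299 = 111200 N = 111.2 kN.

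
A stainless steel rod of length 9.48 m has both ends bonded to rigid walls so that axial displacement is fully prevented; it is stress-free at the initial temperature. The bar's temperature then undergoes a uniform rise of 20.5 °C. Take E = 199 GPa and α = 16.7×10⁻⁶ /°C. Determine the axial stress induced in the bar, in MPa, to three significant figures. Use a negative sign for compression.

Free thermal expansion αLΔT = 16.7e-6 · 9480 · 20.5 = 3.245 mm.
The walls impose strain ε = −(3.245)/9480 = -3.4235e-04; σ = Eε = 199000 · -3.4235e-04 = -68.13 MPa.

-68.1 MPa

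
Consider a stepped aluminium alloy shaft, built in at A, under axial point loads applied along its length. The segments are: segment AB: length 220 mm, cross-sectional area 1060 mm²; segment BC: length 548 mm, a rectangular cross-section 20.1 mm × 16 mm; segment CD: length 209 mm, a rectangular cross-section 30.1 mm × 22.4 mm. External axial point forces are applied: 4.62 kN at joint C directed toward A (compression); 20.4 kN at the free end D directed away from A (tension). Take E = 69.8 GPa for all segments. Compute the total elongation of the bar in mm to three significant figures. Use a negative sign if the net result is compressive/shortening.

Internal axial forces (sectioning from the free end, tension +): N_CD = 20.4 kN, N_BC = 15.78 kN, N_AB = 15.78 kN.
A_BC = 321.6 mm².
A_CD = 674.2 mm².
δ_AB = 15780·220/(1060·69800) = 0.04692 mm
δ_BC = 15780·548/(321.6·69800) = 0.3852 mm
δ_CD = 20400·209/(674.2·69800) = 0.0906 mm
δ = Σδ_i = 0.5227 mm.

0.523 mm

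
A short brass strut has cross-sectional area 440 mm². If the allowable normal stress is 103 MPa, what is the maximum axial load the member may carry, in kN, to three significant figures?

45.3 kN

P_max = σ_allow · A = 103 · 440 = 45320 N = 45.32 kN.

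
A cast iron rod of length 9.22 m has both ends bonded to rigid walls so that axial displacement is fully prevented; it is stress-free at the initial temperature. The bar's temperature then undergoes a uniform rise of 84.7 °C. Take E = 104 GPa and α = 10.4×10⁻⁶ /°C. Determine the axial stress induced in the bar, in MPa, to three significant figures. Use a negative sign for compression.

-91.6 MPa

Free thermal expansion αLΔT = 10.4e-6 · 9220 · 84.7 = 8.122 mm.
The walls impose strain ε = −(8.122)/9220 = -8.8088e-04; σ = Eε = 104000 · -8.8088e-04 = -91.61 MPa.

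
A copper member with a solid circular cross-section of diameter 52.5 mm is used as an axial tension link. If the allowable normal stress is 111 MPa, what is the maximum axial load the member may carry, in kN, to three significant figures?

240 kN

A = 2165 mm².
P_max = σ_allow · A = 111 · 2165 = 240300 N = 240.3 kN.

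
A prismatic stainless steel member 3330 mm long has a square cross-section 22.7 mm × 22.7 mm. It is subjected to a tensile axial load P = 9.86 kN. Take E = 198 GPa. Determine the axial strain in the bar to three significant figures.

9.66e-05

A = 515.3 mm².
σ = N/A = 19.13 MPa; ε = σ/E = 19.13/198000 = 9.664e-05.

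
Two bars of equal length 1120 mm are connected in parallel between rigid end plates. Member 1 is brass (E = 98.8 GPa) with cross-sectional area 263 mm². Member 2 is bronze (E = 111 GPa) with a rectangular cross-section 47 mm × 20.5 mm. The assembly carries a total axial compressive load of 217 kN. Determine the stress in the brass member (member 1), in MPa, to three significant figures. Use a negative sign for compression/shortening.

-161 MPa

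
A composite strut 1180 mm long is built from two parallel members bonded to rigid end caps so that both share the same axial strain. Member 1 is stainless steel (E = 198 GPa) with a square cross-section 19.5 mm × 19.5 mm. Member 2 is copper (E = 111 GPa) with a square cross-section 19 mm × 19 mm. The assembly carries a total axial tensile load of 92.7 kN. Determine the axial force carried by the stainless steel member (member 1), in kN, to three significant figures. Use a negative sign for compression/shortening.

60.5 kN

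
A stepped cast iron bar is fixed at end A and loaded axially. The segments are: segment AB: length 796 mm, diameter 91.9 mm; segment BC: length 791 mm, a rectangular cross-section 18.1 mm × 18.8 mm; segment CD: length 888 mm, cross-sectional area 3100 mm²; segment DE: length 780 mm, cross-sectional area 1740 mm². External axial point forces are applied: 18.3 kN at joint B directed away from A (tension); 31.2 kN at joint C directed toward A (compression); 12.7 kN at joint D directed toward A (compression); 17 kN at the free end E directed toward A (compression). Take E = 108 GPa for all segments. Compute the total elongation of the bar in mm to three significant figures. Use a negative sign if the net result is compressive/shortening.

-1.51 mm

Internal axial forces (sectioning from the free end, tension +): N_DE = -17 kN, N_CD = -29.7 kN, N_BC = -60.9 kN, N_AB = -42.6 kN.
A_AB = 6633 mm².
A_BC = 340.3 mm².
δ_AB = -42600·796/(6633·108000) = -0.04733 mm
δ_BC = -60900·791/(340.3·108000) = -1.311 mm
δ_CD = -29700·888/(3100·108000) = -0.07877 mm
δ_DE = -17000·780/(1740·108000) = -0.07056 mm
δ = Σδ_i = -1.507 mm.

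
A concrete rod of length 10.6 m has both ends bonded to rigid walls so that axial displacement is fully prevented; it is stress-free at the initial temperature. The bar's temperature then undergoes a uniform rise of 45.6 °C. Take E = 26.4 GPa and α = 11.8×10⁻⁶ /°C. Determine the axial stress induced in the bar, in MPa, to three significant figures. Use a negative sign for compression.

-14.2 MPa

Free thermal expansion αLΔT = 11.8e-6 · 10600 · 45.6 = 5.704 mm.
The walls impose strain ε = −(5.704)/10600 = -5.3808e-04; σ = Eε = 26400 · -5.3808e-04 = -14.21 MPa.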